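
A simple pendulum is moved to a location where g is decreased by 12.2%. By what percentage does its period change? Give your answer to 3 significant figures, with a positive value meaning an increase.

6.72%

T ∝ 1/√g, so T'/T = 1/√(0.8780) = 1.067.
Percentage change in T = (1.067 − 1) × 100% = 6.72%.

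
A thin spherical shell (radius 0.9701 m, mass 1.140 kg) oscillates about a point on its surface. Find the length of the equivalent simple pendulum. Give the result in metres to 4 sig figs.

1.617 m

The equivalent simple-pendulum length is L_eq = I/(md), where I is about the pivot and d = 0.97010 m.
I_cm = (2/3)mR² = 0.71523 kg·m², so I = I_cm + md² = 0.71523 + 1.0728 = 1.7881 kg·m².
L_eq = 1.7881/(1.140 × 0.97010) = 1.617 m.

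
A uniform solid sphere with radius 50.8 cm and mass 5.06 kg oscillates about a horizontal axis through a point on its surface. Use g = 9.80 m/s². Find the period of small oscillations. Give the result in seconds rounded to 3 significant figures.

I_cm = (2/5)mr² = 0.5223 kg·m². The pivot is at distance d = 0.508 m from the centre of mass.
By the parallel-axis theorem, I = I_cm + md² = 0.5223 + 1.306 = 1.828 kg·m².
T = 2π√(I/(mgd)) = 2π√(1.828/(5.06 × 9.80 × 0.508)) = 1.69 s.

1.69 s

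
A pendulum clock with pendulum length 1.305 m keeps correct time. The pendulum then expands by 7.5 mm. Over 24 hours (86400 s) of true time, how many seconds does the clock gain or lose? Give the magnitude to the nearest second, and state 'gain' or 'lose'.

T ∝ √L, so T'/T = √(1.31250/1.305) = 1.00287.
In 86400 s of true time the clock registers 86400/1.00287 = 86152.8 s, so it loses 247 s.

lose 247 s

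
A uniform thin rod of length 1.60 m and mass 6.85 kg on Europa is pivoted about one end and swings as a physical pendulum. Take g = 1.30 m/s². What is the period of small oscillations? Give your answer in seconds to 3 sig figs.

For a physical pendulum T = 2π√(I/(mgd)), with d = 0.8000 m from pivot to centre of mass.
I_cm = mL²/12 = 6.85 × 1.60²/12 = 1.461 kg·m²; I = I_cm + md² = 1.461 + 6.85 × 0.8000² = 5.845 kg·m².
T = 2π√(5.845/(6.85 × 1.30 × 0.8000)) = 5.69 s.

5.69 s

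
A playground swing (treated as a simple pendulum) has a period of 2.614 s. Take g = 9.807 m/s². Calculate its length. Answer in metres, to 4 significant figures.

From T = 2π√(L/g), L = gT²/(4π²) = 9.807 × 2.6140²/(4π²) = 1.697 m.

1.697 m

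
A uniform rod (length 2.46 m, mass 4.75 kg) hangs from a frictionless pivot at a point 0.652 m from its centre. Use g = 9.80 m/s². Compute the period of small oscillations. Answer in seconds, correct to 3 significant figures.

2.40 s

For a physical pendulum T = 2π√(I/(mgd)), with d = 0.6520 m from pivot to centre of mass.
I_cm = mL²/12 = 4.75 × 2.46²/12 = 2.395 kg·m²; I = I_cm + md² = 2.395 + 4.75 × 0.6520² = 4.415 kg·m².
T = 2π√(4.415/(4.75 × 9.80 × 0.6520)) = 2.40 s.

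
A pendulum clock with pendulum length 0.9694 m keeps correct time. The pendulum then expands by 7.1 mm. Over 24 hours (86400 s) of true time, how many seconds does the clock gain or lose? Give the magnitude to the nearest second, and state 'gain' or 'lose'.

lose 315 s

T ∝ √L, so T'/T = √(0.97650/0.9694) = 1.00366.
In 86400 s of true time the clock registers 86400/1.00366 = 86085.3 s, so it loses 315 s.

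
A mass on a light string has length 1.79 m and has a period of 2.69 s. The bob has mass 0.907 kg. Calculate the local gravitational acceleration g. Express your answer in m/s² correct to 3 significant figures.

From T = 2π√(L/g), g = 4π²L/T² = 4π² × 1.79/2.690² = 9.77 m/s².

9.77 m/s²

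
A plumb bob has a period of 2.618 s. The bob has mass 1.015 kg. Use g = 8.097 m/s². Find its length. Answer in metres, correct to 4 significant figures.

1.406 m

From T = 2π√(L/g), L = gT²/(4π²) = 8.097 × 2.6180²/(4π²) = 1.406 m.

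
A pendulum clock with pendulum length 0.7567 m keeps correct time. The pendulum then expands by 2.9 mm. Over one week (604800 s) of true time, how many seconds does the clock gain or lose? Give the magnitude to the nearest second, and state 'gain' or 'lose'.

T ∝ √L, so T'/T = √(0.75960/0.7567) = 1.00191.
In 604800 s of true time the clock registers 604800/1.00191 = 603644.4 s, so it loses 1156 s.

lose 1156 s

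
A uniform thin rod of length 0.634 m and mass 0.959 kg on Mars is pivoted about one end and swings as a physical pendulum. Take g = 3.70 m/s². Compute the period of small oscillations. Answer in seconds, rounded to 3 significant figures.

2.12 s

For a physical pendulum T = 2π√(I/(mgd)), with d = 0.3170 m from pivot to centre of mass.
I_cm = mL²/12 = 0.959 × 0.634²/12 = 0.03212 kg·m²; I = I_cm + md² = 0.03212 + 0.959 × 0.3170² = 0.1285 kg·m².
T = 2π√(0.1285/(0.959 × 3.70 × 0.3170)) = 2.12 s.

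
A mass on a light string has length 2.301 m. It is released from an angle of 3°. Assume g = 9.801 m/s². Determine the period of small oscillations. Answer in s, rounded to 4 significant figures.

3.044 s

T = 2π√(L/g) = 2π√(2.301/9.801) = 2π × 0.48453 = 3.044 s.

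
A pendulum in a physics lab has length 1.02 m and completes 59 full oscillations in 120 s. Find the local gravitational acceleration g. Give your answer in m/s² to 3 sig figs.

9.73 m/s²

T = 120/59 = 2.034 s.
From T = 2π√(L/g), g = 4π²L/T² = 4π² × 1.02/2.034² = 9.73 m/s².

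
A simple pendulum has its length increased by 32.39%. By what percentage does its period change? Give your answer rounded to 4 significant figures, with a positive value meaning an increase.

T ∝ √L, so T'/T = √(1.3239) = 1.1506.
Percentage change in T = (1.1506 − 1) × 100% = 15.06%.

15.06%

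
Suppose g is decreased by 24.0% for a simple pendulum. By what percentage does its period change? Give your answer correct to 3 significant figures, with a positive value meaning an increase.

T ∝ 1/√g, so T'/T = 1/√(0.7600) = 1.147.
Percentage change in T = (1.147 − 1) × 100% = 14.7%.

14.7%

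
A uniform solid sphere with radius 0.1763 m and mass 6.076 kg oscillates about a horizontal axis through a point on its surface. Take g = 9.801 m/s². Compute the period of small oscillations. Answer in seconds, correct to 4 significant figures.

0.9971 s

I_cm = (2/5)mr² = 0.075541 kg·m². The pivot is at distance d = 0.1763 m from the centre of mass.
By the parallel-axis theorem, I = I_cm + md² = 0.075541 + 0.18885 = 0.26439 kg·m².
T = 2π√(I/(mgd)) = 2π√(0.26439/(6.076 × 9.801 × 0.1763)) = 0.9971 s.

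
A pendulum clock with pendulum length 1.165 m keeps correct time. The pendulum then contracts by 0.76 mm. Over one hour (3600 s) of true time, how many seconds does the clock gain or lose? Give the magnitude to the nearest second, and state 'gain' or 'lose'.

gain 1 s

T ∝ √L, so T'/T = √(1.16424/1.165) = 0.999674.
In 3600 s of true time the clock registers 3600/0.999674 = 3601.2 s, so it gains 1 s.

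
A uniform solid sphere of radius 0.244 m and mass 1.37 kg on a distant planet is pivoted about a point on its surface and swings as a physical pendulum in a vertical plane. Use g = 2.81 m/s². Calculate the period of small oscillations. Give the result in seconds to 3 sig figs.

I_cm = (2/5)mr² = 0.03263 kg·m². The pivot is at distance d = 0.244 m from the centre of mass.
By the parallel-axis theorem, I = I_cm + md² = 0.03263 + 0.08156 = 0.1142 kg·m².
T = 2π√(I/(mgd)) = 2π√(0.1142/(1.37 × 2.81 × 0.244)) = 2.19 s.

2.19 s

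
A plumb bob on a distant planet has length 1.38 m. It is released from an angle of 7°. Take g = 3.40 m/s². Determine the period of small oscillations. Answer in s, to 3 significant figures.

4.00 s

T = 2π√(L/g) = 2π√(1.38/3.40) = 2π × 0.6371 = 4.00 s.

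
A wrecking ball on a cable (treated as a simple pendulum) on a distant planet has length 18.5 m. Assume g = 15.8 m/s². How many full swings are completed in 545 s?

80

T = 2π√(L/g) = 2π√(18.5/15.8) = 6.799 s.
Number of complete oscillations = ⌊545/6.799⌋ = ⌊80.16⌋ = 80.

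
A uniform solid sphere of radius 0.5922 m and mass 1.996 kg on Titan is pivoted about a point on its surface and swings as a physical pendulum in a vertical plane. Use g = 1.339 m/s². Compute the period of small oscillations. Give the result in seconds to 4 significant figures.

4.944 s

I_cm = (2/5)mr² = 0.28000 kg·m². The pivot is at distance d = 0.5922 m from the centre of mass.
By the parallel-axis theorem, I = I_cm + md² = 0.28000 + 0.70000 = 0.98000 kg·m².
T = 2π√(I/(mgd)) = 2π√(0.98000/(1.996 × 1.339 × 0.5922)) = 4.944 s.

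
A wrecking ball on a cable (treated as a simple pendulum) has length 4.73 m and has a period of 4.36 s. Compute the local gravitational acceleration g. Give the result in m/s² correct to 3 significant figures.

9.82 m/s²

From T = 2π√(L/g), g = 4π²L/T² = 4π² × 4.73/4.360² = 9.82 m/s².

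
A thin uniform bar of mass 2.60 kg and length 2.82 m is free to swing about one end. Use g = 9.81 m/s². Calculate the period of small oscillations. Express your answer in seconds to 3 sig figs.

2.75 s

For a physical pendulum T = 2π√(I/(mgd)), with d = 1.410 m from pivot to centre of mass.
I_cm = mL²/12 = 2.60 × 2.82²/12 = 1.723 kg·m²; I = I_cm + md² = 1.723 + 2.60 × 1.410² = 6.892 kg·m².
T = 2π√(6.892/(2.60 × 9.81 × 1.410)) = 2.75 s.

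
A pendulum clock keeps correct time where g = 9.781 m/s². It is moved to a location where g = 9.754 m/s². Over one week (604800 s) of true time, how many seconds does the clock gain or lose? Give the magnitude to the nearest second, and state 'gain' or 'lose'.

lose 835 s

The clock's period scales as T ∝ 1/√g, so T'/T = √(9.781/9.754) = 1.00138.
In 604800 s of true time the clock registers 604800/1.00138 = 603964.7 s, so it loses 835 s.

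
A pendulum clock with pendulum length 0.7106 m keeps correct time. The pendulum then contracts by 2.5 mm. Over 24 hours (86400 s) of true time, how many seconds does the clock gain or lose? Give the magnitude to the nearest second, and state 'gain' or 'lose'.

T ∝ √L, so T'/T = √(0.70810/0.7106) = 0.998239.
In 86400 s of true time the clock registers 86400/0.998239 = 86552.4 s, so it gains 152 s.

gain 152 s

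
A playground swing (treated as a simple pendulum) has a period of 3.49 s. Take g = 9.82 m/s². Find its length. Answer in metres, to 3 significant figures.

From T = 2π√(L/g), L = gT²/(4π²) = 9.82 × 3.490²/(4π²) = 3.03 m.

3.03 m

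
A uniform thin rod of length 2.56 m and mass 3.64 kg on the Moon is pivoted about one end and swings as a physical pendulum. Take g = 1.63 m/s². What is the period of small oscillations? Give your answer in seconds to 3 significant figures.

For a physical pendulum T = 2π√(I/(mgd)), with d = 1.280 m from pivot to centre of mass.
I_cm = mL²/12 = 3.64 × 2.56²/12 = 1.988 kg·m²; I = I_cm + md² = 1.988 + 3.64 × 1.280² = 7.952 kg·m².
T = 2π√(7.952/(3.64 × 1.63 × 1.280)) = 6.43 s.

6.43 s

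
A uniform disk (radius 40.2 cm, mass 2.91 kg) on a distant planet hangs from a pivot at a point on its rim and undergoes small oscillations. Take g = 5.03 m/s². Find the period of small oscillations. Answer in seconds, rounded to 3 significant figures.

2.18 s

I_cm = ½mr² = 0.2351 kg·m². The pivot is at distance d = 0.402 m from the centre of mass.
By the parallel-axis theorem, I = I_cm + md² = 0.2351 + 0.4703 = 0.7054 kg·m².
T = 2π√(I/(mgd)) = 2π√(0.7054/(2.91 × 5.03 × 0.402)) = 2.18 s.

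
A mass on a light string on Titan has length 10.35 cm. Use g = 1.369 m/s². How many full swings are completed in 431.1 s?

T = 2π√(L/g) = 2π√(0.1035/1.369) = 1.7276 s.
Number of complete oscillations = ⌊431.1/1.7276⌋ = ⌊249.53⌋ = 249.

249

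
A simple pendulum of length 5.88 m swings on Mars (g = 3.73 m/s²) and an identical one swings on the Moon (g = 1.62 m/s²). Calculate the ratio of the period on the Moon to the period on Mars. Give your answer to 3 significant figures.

1.52

T ∝ 1/√g, so T₂/T₁ = √(g₁/g₂) = √(3.73/1.62) = 1.52.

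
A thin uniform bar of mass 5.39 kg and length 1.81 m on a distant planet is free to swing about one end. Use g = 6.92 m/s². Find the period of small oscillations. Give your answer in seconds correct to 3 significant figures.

For a physical pendulum T = 2π√(I/(mgd)), with d = 0.9050 m from pivot to centre of mass.
I_cm = mL²/12 = 5.39 × 1.81²/12 = 1.472 kg·m²; I = I_cm + md² = 1.472 + 5.39 × 0.9050² = 5.886 kg·m².
T = 2π√(5.886/(5.39 × 6.92 × 0.9050)) = 2.62 s.

2.62 s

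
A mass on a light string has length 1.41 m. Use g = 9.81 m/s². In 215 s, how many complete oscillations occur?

90

T = 2π√(L/g) = 2π√(1.41/9.81) = 2.382 s.
Number of complete oscillations = ⌊215/2.382⌋ = ⌊90.26⌋ = 90.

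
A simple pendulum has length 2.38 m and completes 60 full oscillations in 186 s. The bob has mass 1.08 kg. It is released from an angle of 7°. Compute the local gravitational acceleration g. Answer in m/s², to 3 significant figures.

9.78 m/s²

T = 186/60 = 3.100 s.
From T = 2π√(L/g), g = 4π²L/T² = 4π² × 2.38/3.100² = 9.78 m/s².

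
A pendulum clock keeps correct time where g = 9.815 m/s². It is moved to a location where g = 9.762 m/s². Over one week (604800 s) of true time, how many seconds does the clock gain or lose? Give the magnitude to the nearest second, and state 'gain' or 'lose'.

The clock's period scales as T ∝ 1/√g, so T'/T = √(9.815/9.762) = 1.00271.
In 604800 s of true time the clock registers 604800/1.00271 = 603164.9 s, so it loses 1635 s.

lose 1635 s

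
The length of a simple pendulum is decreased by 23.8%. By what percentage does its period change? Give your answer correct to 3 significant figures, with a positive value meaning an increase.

T ∝ √L, so T'/T = √(0.7620) = 0.8729.
Percentage change in T = (0.8729 − 1) × 100% = -12.7%.

-12.7%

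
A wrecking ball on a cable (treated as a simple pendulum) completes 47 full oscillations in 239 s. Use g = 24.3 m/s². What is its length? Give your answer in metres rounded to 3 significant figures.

T = 239/47 = 5.085 s.
From T = 2π√(L/g), L = gT²/(4π²) = 24.3 × 5.085²/(4π²) = 15.9 m.

15.9 m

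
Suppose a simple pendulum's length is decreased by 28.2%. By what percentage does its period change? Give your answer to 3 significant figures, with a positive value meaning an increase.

-15.3%

T ∝ √L, so T'/T = √(0.7180) = 0.8473.
Percentage change in T = (0.8473 − 1) × 100% = -15.3%.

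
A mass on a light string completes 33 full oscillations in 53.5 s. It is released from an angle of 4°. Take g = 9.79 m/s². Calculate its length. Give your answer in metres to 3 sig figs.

T = 53.5/33 = 1.621 s.
From T = 2π√(L/g), L = gT²/(4π²) = 9.79 × 1.621²/(4π²) = 0.652 m.

0.652 m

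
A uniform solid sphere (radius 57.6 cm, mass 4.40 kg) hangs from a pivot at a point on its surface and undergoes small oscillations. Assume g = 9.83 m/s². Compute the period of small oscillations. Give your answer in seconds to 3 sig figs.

1.80 s

I_cm = (2/5)mr² = 0.5839 kg·m². The pivot is at distance d = 0.576 m from the centre of mass.
By the parallel-axis theorem, I = I_cm + md² = 0.5839 + 1.460 = 2.044 kg·m².
T = 2π√(I/(mgd)) = 2π√(2.044/(4.40 × 9.83 × 0.576)) = 1.80 s.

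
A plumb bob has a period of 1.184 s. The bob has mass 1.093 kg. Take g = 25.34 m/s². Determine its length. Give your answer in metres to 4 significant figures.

0.8998 m

From T = 2π√(L/g), L = gT²/(4π²) = 25.34 × 1.1840²/(4π²) = 0.8998 m.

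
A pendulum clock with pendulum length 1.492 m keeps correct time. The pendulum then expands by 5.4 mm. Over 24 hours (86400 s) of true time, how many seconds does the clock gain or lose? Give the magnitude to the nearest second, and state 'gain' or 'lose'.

T ∝ √L, so T'/T = √(1.49740/1.492) = 1.00181.
In 86400 s of true time the clock registers 86400/1.00181 = 86244.1 s, so it loses 156 s.

lose 156 s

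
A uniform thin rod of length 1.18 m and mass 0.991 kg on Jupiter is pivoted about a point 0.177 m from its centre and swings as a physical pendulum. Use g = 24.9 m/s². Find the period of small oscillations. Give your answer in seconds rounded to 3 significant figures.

1.15 s

For a physical pendulum T = 2π√(I/(mgd)), with d = 0.1770 m from pivot to centre of mass.
I_cm = mL²/12 = 0.991 × 1.18²/12 = 0.1150 kg·m²; I = I_cm + md² = 0.1150 + 0.991 × 0.1770² = 0.1460 kg·m².
T = 2π√(0.1460/(0.991 × 24.9 × 0.1770)) = 1.15 s.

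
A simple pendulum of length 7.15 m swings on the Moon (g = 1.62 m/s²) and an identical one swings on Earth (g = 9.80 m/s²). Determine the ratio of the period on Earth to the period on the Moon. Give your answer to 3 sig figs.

T ∝ 1/√g, so T₂/T₁ = √(g₁/g₂) = √(1.62/9.80) = 0.407.

0.407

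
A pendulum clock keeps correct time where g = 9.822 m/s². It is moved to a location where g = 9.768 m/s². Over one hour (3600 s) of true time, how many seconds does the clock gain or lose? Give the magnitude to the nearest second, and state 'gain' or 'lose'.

lose 10 s

The clock's period scales as T ∝ 1/√g, so T'/T = √(9.822/9.768) = 1.00276.
In 3600 s of true time the clock registers 3600/1.00276 = 3590.1 s, so it loses 10 s.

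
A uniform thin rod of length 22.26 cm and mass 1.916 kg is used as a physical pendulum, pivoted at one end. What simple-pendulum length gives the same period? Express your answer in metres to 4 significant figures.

0.1484 m

The equivalent simple-pendulum length is L_eq = I/(md), where I is about the pivot and d = 0.11130 m.
I_cm = (1/12)mL² = 0.0079116 kg·m², so I = I_cm + md² = 0.0079116 + 0.023735 = 0.031646 kg·m².
L_eq = 0.031646/(1.916 × 0.11130) = 0.1484 m.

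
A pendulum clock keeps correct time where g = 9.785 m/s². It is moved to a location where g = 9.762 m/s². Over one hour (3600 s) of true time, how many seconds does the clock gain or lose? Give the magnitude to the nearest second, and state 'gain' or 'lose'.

lose 4 s

The clock's period scales as T ∝ 1/√g, so T'/T = √(9.785/9.762) = 1.00118.
In 3600 s of true time the clock registers 3600/1.00118 = 3595.8 s, so it loses 4 s.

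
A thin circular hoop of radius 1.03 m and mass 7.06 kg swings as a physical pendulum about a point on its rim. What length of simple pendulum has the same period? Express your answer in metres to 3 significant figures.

The equivalent simple-pendulum length is L_eq = I/(md), where I is about the pivot and d = 1.030 m.
I_cm = mR² = 7.490 kg·m², so I = I_cm + md² = 7.490 + 7.490 = 14.98 kg·m².
L_eq = 14.98/(7.06 × 1.030) = 2.06 m.

2.06 m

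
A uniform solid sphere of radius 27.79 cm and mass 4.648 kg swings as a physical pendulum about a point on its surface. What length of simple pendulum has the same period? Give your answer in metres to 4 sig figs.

The equivalent simple-pendulum length is L_eq = I/(md), where I is about the pivot and d = 0.27790 m.
I_cm = (2/5)mR² = 0.14358 kg·m², so I = I_cm + md² = 0.14358 + 0.35896 = 0.50254 kg·m².
L_eq = 0.50254/(4.648 × 0.27790) = 0.3891 m.

0.3891 m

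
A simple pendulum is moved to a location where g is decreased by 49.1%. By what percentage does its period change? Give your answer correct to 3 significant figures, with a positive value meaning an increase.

T ∝ 1/√g, so T'/T = 1/√(0.5090) = 1.402.
Percentage change in T = (1.402 − 1) × 100% = 40.2%.

40.2%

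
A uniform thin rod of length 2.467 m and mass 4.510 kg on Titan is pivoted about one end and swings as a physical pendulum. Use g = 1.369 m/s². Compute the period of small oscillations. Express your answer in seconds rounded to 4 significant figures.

6.887 s

For a physical pendulum T = 2π√(I/(mgd)), with d = 1.2335 m from pivot to centre of mass.
I_cm = mL²/12 = 4.510 × 2.467²/12 = 2.2874 kg·m²; I = I_cm + md² = 2.2874 + 4.510 × 1.2335² = 9.1494 kg·m².
T = 2π√(9.1494/(4.510 × 1.369 × 1.2335)) = 6.887 s.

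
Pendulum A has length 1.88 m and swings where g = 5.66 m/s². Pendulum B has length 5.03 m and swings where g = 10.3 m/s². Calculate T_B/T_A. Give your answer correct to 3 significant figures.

T = 2π√(L/g), so T_B/T_A = √((L_B/g_B)/(L_A/g_A)) = √((5.03/10.3)/(1.88/5.66)) = 1.21.

1.21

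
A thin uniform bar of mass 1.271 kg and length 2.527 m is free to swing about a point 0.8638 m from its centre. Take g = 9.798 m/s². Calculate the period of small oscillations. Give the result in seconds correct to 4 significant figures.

2.442 s

For a physical pendulum T = 2π√(I/(mgd)), with d = 0.86380 m from pivot to centre of mass.
I_cm = mL²/12 = 1.271 × 2.527²/12 = 0.67636 kg·m²; I = I_cm + md² = 0.67636 + 1.271 × 0.86380² = 1.6247 kg·m².
T = 2π√(1.6247/(1.271 × 9.798 × 0.86380)) = 2.442 s.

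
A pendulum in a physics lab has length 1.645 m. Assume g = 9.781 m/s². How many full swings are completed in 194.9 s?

T = 2π√(L/g) = 2π√(1.645/9.781) = 2.5767 s.
Number of complete oscillations = ⌊194.9/2.5767⌋ = ⌊75.638⌋ = 75.

75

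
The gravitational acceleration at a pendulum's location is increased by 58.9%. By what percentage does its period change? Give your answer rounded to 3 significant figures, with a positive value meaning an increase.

-20.7%

T ∝ 1/√g, so T'/T = 1/√(1.589) = 0.7933.
Percentage change in T = (0.7933 − 1) × 100% = -20.7%.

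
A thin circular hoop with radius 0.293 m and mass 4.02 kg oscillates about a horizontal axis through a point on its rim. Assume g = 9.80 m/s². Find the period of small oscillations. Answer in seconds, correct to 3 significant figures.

1.54 s

I_cm = mr² = 0.3451 kg·m². The pivot is at distance d = 0.293 m from the centre of mass.
By the parallel-axis theorem, I = I_cm + md² = 0.3451 + 0.3451 = 0.6902 kg·m².
T = 2π√(I/(mgd)) = 2π√(0.6902/(4.02 × 9.80 × 0.293)) = 1.54 s.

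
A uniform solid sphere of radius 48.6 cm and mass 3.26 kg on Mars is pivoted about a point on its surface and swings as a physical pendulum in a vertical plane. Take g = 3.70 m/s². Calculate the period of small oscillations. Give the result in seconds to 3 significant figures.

I_cm = (2/5)mr² = 0.3080 kg·m². The pivot is at distance d = 0.486 m from the centre of mass.
By the parallel-axis theorem, I = I_cm + md² = 0.3080 + 0.7700 = 1.078 kg·m².
T = 2π√(I/(mgd)) = 2π√(1.078/(3.26 × 3.70 × 0.486)) = 2.69 s.

2.69 s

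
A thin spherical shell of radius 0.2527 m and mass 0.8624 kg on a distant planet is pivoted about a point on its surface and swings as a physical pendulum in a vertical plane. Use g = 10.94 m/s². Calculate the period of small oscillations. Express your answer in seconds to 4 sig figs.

1.233 s

I_cm = (2/3)mr² = 0.036714 kg·m². The pivot is at distance d = 0.2527 m from the centre of mass.
By the parallel-axis theorem, I = I_cm + md² = 0.036714 + 0.055071 = 0.091784 kg·m².
T = 2π√(I/(mgd)) = 2π√(0.091784/(0.8624 × 10.94 × 0.2527)) = 1.233 s.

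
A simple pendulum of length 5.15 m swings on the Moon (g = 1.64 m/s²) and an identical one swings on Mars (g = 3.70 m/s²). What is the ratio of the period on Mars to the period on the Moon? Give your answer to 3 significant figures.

T ∝ 1/√g, so T₂/T₁ = √(g₁/g₂) = √(1.64/3.70) = 0.666.

0.666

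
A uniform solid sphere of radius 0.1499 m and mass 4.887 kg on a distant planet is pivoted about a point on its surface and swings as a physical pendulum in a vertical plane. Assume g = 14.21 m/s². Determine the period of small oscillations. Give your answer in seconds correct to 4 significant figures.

I_cm = (2/5)mr² = 0.043924 kg·m². The pivot is at distance d = 0.1499 m from the centre of mass.
By the parallel-axis theorem, I = I_cm + md² = 0.043924 + 0.10981 = 0.15374 kg·m².
T = 2π√(I/(mgd)) = 2π√(0.15374/(4.887 × 14.21 × 0.1499)) = 0.7636 s.

0.7636 s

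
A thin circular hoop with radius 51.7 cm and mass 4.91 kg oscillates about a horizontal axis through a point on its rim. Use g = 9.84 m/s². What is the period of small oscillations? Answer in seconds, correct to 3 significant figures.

2.04 s

I_cm = mr² = 1.312 kg·m². The pivot is at distance d = 0.517 m from the centre of mass.
By the parallel-axis theorem, I = I_cm + md² = 1.312 + 1.312 = 2.625 kg·m².
T = 2π√(I/(mgd)) = 2π√(2.625/(4.91 × 9.84 × 0.517)) = 2.04 s.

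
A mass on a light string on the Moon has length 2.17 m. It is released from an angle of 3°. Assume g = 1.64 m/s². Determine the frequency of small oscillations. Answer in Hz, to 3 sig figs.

0.138 Hz

T = 2π√(L/g) = 2π√(2.17/1.64) = 7.227 s, so f = 1/T = 0.138 Hz.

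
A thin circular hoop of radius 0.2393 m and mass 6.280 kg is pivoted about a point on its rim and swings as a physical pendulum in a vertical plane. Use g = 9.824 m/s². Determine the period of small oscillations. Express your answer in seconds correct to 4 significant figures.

1.387 s

I_cm = mr² = 0.35962 kg·m². The pivot is at distance d = 0.2393 m from the centre of mass.
By the parallel-axis theorem, I = I_cm + md² = 0.35962 + 0.35962 = 0.71924 kg·m².
T = 2π√(I/(mgd)) = 2π√(0.71924/(6.280 × 9.824 × 0.2393)) = 1.387 s.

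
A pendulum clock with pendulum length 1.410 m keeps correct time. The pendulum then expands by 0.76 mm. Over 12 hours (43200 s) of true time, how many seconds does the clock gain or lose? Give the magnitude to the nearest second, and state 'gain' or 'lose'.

T ∝ √L, so T'/T = √(1.41076/1.410) = 1.00027.
In 43200 s of true time the clock registers 43200/1.00027 = 43188.4 s, so it loses 12 s.

lose 12 s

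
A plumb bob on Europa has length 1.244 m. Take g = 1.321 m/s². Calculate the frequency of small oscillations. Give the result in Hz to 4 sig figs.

0.1640 Hz

T = 2π√(L/g) = 2π√(1.244/1.321) = 6.0973 s, so f = 1/T = 0.1640 Hz.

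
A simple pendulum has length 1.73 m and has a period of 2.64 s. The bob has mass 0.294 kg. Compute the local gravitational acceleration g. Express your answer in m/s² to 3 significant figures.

9.80 m/s²

From T = 2π√(L/g), g = 4π²L/T² = 4π² × 1.73/2.640² = 9.80 m/s².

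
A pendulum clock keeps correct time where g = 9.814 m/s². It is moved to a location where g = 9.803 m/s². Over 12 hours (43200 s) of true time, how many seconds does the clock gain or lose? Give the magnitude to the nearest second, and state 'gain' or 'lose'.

lose 24 s

The clock's period scales as T ∝ 1/√g, so T'/T = √(9.814/9.803) = 1.00056.
In 43200 s of true time the clock registers 43200/1.00056 = 43175.8 s, so it loses 24 s.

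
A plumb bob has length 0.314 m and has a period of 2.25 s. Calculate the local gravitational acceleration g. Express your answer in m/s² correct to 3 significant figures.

From T = 2π√(L/g), g = 4π²L/T² = 4π² × 0.314/2.250² = 2.45 m/s².

2.45 m/s²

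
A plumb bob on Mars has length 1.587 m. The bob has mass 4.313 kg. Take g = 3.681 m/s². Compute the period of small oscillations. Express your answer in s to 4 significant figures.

4.126 s

T = 2π√(L/g) = 2π√(1.587/3.681) = 2π × 0.65661 = 4.126 s.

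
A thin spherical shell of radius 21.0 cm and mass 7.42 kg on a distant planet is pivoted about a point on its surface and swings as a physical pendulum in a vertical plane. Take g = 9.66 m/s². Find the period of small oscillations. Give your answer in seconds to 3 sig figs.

1.20 s

I_cm = (2/3)mr² = 0.2181 kg·m². The pivot is at distance d = 0.210 m from the centre of mass.
By the parallel-axis theorem, I = I_cm + md² = 0.2181 + 0.3272 = 0.5454 kg·m².
T = 2π√(I/(mgd)) = 2π√(0.5454/(7.42 × 9.66 × 0.210)) = 1.20 s.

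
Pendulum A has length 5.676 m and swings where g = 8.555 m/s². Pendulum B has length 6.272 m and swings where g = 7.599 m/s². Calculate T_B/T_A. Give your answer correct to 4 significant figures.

1.115

T = 2π√(L/g), so T_B/T_A = √((L_B/g_B)/(L_A/g_A)) = √((6.272/7.599)/(5.676/8.555)) = 1.115.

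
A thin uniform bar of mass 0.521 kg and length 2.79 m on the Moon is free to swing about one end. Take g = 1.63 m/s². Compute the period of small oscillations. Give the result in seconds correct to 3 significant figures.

For a physical pendulum T = 2π√(I/(mgd)), with d = 1.395 m from pivot to centre of mass.
I_cm = mL²/12 = 0.521 × 2.79²/12 = 0.3380 kg·m²; I = I_cm + md² = 0.3380 + 0.521 × 1.395² = 1.352 kg·m².
T = 2π√(1.352/(0.521 × 1.63 × 1.395)) = 6.71 s.

6.71 s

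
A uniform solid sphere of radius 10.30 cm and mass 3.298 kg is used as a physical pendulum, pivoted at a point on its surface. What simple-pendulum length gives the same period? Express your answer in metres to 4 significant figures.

0.1442 m

The equivalent simple-pendulum length is L_eq = I/(md), where I is about the pivot and d = 0.10300 m.
I_cm = (2/5)mR² = 0.013995 kg·m², so I = I_cm + md² = 0.013995 + 0.034988 = 0.048984 kg·m².
L_eq = 0.048984/(3.298 × 0.10300) = 0.1442 m.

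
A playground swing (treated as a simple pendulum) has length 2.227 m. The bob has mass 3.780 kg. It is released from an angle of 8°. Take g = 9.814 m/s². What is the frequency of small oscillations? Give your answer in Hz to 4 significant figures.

T = 2π√(L/g) = 2π√(2.227/9.814) = 2.9931 s, so f = 1/T = 0.3341 Hz.

0.3341 Hz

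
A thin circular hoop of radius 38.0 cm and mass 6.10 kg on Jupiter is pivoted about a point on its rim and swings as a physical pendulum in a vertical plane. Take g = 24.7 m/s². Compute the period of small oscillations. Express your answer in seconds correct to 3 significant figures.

1.10 s

I_cm = mr² = 0.8808 kg·m². The pivot is at distance d = 0.380 m from the centre of mass.
By the parallel-axis theorem, I = I_cm + md² = 0.8808 + 0.8808 = 1.762 kg·m².
T = 2π√(I/(mgd)) = 2π√(1.762/(6.10 × 24.7 × 0.380)) = 1.10 s.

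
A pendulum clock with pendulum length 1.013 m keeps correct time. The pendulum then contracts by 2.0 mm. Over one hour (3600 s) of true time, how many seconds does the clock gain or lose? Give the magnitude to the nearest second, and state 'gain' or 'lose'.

T ∝ √L, so T'/T = √(1.01100/1.013) = 0.999012.
In 3600 s of true time the clock registers 3600/0.999012 = 3603.6 s, so it gains 4 s.

gain 4 s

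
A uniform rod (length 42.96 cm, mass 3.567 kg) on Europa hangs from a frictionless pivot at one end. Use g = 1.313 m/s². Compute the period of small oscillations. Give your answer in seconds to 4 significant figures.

For a physical pendulum T = 2π√(I/(mgd)), with d = 0.21480 m from pivot to centre of mass.
I_cm = mL²/12 = 3.567 × 0.4296²/12 = 0.054859 kg·m²; I = I_cm + md² = 0.054859 + 3.567 × 0.21480² = 0.21944 kg·m².
T = 2π√(0.21944/(3.567 × 1.313 × 0.21480)) = 2.934 s.

2.934 s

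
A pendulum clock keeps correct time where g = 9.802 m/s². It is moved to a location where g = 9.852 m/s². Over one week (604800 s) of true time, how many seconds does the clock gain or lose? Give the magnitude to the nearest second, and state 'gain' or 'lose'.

gain 1541 s

The clock's period scales as T ∝ 1/√g, so T'/T = √(9.802/9.852) = 0.997459.
In 604800 s of true time the clock registers 604800/0.997459 = 606340.6 s, so it gains 1541 s.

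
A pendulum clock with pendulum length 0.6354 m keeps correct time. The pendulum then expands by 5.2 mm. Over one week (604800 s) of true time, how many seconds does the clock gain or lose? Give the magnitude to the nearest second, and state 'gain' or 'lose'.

lose 2460 s

T ∝ √L, so T'/T = √(0.64060/0.6354) = 1.00408.
In 604800 s of true time the clock registers 604800/1.00408 = 602340.3 s, so it loses 2460 s.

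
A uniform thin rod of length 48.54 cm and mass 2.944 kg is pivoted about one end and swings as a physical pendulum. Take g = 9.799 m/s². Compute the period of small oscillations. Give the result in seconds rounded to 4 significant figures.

For a physical pendulum T = 2π√(I/(mgd)), with d = 0.24270 m from pivot to centre of mass.
I_cm = mL²/12 = 2.944 × 0.4854²/12 = 0.057804 kg·m²; I = I_cm + md² = 0.057804 + 2.944 × 0.24270² = 0.23122 kg·m².
T = 2π√(0.23122/(2.944 × 9.799 × 0.24270)) = 1.142 s.

1.142 s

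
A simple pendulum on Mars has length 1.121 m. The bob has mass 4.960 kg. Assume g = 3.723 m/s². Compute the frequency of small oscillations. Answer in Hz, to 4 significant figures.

0.2900 Hz

T = 2π√(L/g) = 2π√(1.121/3.723) = 3.4478 s, so f = 1/T = 0.2900 Hz.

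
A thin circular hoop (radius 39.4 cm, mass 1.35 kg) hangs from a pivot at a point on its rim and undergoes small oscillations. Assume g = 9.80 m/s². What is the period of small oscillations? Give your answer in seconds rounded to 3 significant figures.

1.78 s

I_cm = mr² = 0.2096 kg·m². The pivot is at distance d = 0.394 m from the centre of mass.
By the parallel-axis theorem, I = I_cm + md² = 0.2096 + 0.2096 = 0.4191 kg·m².
T = 2π√(I/(mgd)) = 2π√(0.4191/(1.35 × 9.80 × 0.394)) = 1.78 s.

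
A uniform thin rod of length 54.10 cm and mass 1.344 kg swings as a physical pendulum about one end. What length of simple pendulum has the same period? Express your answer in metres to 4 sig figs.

The equivalent simple-pendulum length is L_eq = I/(md), where I is about the pivot and d = 0.27050 m.
I_cm = (1/12)mL² = 0.032780 kg·m², so I = I_cm + md² = 0.032780 + 0.098341 = 0.13112 kg·m².
L_eq = 0.13112/(1.344 × 0.27050) = 0.3607 m.

0.3607 m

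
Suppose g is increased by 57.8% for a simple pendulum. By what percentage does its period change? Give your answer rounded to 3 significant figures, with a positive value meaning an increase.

T ∝ 1/√g, so T'/T = 1/√(1.578) = 0.7961.
Percentage change in T = (0.7961 − 1) × 100% = -20.4%.

-20.4%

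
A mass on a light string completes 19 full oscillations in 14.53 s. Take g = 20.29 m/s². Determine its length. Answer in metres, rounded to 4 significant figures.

0.3006 m

T = 14.53/19 = 0.76474 s.
From T = 2π√(L/g), L = gT²/(4π²) = 20.29 × 0.76474²/(4π²) = 0.3006 m.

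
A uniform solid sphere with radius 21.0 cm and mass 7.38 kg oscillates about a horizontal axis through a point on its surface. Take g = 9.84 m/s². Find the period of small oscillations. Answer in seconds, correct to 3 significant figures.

1.09 s

I_cm = (2/5)mr² = 0.1302 kg·m². The pivot is at distance d = 0.210 m from the centre of mass.
By the parallel-axis theorem, I = I_cm + md² = 0.1302 + 0.3255 = 0.4556 kg·m².
T = 2π√(I/(mgd)) = 2π√(0.4556/(7.38 × 9.84 × 0.210)) = 1.09 s.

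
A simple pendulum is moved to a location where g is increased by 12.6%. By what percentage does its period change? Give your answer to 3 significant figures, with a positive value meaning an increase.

-5.76%

T ∝ 1/√g, so T'/T = 1/√(1.126) = 0.9424.
Percentage change in T = (0.9424 − 1) × 100% = -5.76%.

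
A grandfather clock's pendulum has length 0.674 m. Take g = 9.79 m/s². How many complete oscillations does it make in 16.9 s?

10

T = 2π√(L/g) = 2π√(0.674/9.79) = 1.649 s.
Number of complete oscillations = ⌊16.9/1.649⌋ = ⌊10.25⌋ = 10.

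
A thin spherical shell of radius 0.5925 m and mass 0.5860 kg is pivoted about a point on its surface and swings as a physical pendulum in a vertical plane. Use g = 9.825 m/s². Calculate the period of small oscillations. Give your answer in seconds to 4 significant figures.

1.992 s

I_cm = (2/3)mr² = 0.13715 kg·m². The pivot is at distance d = 0.5925 m from the centre of mass.
By the parallel-axis theorem, I = I_cm + md² = 0.13715 + 0.20572 = 0.34286 kg·m².
T = 2π√(I/(mgd)) = 2π√(0.34286/(0.5860 × 9.825 × 0.5925)) = 1.992 s.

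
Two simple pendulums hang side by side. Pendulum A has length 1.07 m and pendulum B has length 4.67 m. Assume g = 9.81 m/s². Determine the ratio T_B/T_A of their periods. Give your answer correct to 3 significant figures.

T ∝ √L, so T_B/T_A = √(L_B/L_A) = √(4.67/1.07) = 2.09.

2.09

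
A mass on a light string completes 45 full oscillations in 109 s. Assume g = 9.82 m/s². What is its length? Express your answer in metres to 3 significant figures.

T = 109/45 = 2.422 s.
From T = 2π√(L/g), L = gT²/(4π²) = 9.82 × 2.422²/(4π²) = 1.46 m.

1.46 m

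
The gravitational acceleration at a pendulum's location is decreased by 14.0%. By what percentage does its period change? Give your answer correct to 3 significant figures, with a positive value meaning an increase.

7.83%

T ∝ 1/√g, so T'/T = 1/√(0.8600) = 1.078.
Percentage change in T = (1.078 − 1) × 100% = 7.83%.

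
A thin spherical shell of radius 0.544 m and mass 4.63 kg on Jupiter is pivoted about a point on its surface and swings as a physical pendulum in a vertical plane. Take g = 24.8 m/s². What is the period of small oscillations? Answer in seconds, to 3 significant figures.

I_cm = (2/3)mr² = 0.9135 kg·m². The pivot is at distance d = 0.544 m from the centre of mass.
By the parallel-axis theorem, I = I_cm + md² = 0.9135 + 1.370 = 2.284 kg·m².
T = 2π√(I/(mgd)) = 2π√(2.284/(4.63 × 24.8 × 0.544)) = 1.20 s.

1.20 s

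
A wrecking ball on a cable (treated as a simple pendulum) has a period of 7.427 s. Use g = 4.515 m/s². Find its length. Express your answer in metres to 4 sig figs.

From T = 2π√(L/g), L = gT²/(4π²) = 4.515 × 7.4270²/(4π²) = 6.308 m.

6.308 m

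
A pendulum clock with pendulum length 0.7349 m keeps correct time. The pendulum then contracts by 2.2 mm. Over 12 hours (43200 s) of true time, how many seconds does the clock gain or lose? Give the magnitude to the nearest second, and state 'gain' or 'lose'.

T ∝ √L, so T'/T = √(0.73270/0.7349) = 0.998502.
In 43200 s of true time the clock registers 43200/0.998502 = 43264.8 s, so it gains 65 s.

gain 65 s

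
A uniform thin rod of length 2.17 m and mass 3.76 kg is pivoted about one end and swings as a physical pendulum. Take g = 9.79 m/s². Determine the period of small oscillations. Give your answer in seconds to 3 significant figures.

2.42 s

For a physical pendulum T = 2π√(I/(mgd)), with d = 1.085 m from pivot to centre of mass.
I_cm = mL²/12 = 3.76 × 2.17²/12 = 1.475 kg·m²; I = I_cm + md² = 1.475 + 3.76 × 1.085² = 5.902 kg·m².
T = 2π√(5.902/(3.76 × 9.79 × 1.085)) = 2.42 s.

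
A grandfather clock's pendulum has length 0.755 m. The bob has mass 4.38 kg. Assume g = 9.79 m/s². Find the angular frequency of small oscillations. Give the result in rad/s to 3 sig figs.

3.60 rad/s

ω = √(g/L) = √(9.79/0.755) = 3.60 rad/s.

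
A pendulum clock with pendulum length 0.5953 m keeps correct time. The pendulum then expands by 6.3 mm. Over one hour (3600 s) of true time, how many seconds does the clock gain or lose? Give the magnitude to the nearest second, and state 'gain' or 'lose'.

T ∝ √L, so T'/T = √(0.60160/0.5953) = 1.00528.
In 3600 s of true time the clock registers 3600/1.00528 = 3581.1 s, so it loses 19 s.

lose 19 s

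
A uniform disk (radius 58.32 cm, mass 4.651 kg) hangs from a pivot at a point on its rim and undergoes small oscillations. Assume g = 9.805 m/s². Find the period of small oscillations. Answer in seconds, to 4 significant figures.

1.877 s

I_cm = ½mr² = 0.79095 kg·m². The pivot is at distance d = 0.5832 m from the centre of mass.
By the parallel-axis theorem, I = I_cm + md² = 0.79095 + 1.5819 = 2.3729 kg·m².
T = 2π√(I/(mgd)) = 2π√(2.3729/(4.651 × 9.805 × 0.5832)) = 1.877 s.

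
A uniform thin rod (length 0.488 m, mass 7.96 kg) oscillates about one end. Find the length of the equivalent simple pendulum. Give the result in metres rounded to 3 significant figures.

0.325 m

The equivalent simple-pendulum length is L_eq = I/(md), where I is about the pivot and d = 0.2440 m.
I_cm = (1/12)mL² = 0.1580 kg·m², so I = I_cm + md² = 0.1580 + 0.4739 = 0.6319 kg·m².
L_eq = 0.6319/(7.96 × 0.2440) = 0.325 m.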